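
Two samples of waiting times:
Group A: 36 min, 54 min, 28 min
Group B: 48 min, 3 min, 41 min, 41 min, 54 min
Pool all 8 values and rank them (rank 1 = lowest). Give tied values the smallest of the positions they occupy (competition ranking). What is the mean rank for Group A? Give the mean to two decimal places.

Sorted (ascending): 3, 28, 36, 41, 41, 48, 54, 54
The 2 values of 41 occupy positions 4–5 → each gets rank 4.
The 2 values of 54 occupy positions 7–8 → each gets rank 7.
Group A values → pooled ranks: 36→3, 54→7, 28→2
Mean rank = (3 + 7 + 2) / 3 = 4.00

4.00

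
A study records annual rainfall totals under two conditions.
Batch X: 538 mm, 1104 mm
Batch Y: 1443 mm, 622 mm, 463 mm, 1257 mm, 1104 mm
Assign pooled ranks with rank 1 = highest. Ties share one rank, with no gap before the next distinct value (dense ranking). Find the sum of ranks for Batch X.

Sorted (descending): 1443, 1257, 1104, 1104, 622, 538, 463
The 2 values of 1104 share dense rank 3.
Remaining distinct values take the next consecutive integers.
Batch X values → pooled ranks: 538→5, 1104→3
Rank sum = 5 + 3 = 8

8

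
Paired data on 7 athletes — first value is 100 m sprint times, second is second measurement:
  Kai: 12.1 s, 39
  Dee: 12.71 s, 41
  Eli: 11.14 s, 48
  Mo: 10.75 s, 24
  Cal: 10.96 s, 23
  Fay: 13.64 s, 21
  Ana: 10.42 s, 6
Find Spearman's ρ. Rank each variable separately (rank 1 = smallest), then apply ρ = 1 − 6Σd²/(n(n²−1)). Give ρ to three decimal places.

0.321

Ranks of variable 1: 5, 6, 4, 2, 3, 7, 1
Ranks of variable 2: 5, 6, 7, 4, 3, 2, 1
d = r₁ − r₂: 0, 0, -3, -2, 0, 5, 0
d²: 0, 0, 9, 4, 0, 25, 0; Σd² = 38
ρ = 1 − 6·38/(7·48) = 1 − 228/336 = 0.321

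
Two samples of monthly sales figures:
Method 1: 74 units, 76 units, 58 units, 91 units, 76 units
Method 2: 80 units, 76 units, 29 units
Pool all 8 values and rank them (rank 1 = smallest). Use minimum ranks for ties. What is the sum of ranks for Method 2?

12

Sorted (ascending): 29, 58, 74, 76, 76, 76, 80, 91
The 3 values of 76 occupy positions 4–6 → each gets rank 4.
Method 2 values → pooled ranks: 80→7, 76→4, 29→1
Rank sum = 7 + 4 + 1 = 12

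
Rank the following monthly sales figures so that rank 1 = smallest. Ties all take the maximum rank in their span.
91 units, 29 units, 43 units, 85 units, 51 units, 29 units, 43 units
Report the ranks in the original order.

7, 2, 4, 6, 5, 2, 4

Sorted (ascending): 29, 29, 43, 43, 51, 85, 91
The 2 values of 29 occupy positions 1–2 → each gets rank 2.
The 2 values of 43 occupy positions 3–4 → each gets rank 4.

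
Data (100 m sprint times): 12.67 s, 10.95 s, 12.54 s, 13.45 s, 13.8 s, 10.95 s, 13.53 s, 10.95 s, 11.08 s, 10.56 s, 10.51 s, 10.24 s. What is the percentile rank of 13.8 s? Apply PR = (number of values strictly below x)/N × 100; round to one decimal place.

91.7

N = 12.
Strictly below 13.8: 11. Equal to 13.8: 1.
PR = 11/12 × 100 = 91.7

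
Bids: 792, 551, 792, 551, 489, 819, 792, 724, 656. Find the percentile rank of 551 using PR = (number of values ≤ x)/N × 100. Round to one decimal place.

N = 9.
Strictly below 551: 1. Equal to 551: 2.
PR = 3/9 × 100 = 33.3

33.3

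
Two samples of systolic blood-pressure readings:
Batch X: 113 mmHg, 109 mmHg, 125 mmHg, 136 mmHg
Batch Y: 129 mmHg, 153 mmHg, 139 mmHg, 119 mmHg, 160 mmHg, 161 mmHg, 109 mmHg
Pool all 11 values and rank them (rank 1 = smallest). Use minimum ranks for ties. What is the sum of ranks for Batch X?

16

Sorted (ascending): 109, 109, 113, 119, 125, 129, 136, 139, 153, 160, 161
The 2 values of 109 occupy positions 1–2 → each gets rank 1.
Batch X values → pooled ranks: 113→3, 109→1, 125→5, 136→7
Rank sum = 3 + 1 + 5 + 7 = 16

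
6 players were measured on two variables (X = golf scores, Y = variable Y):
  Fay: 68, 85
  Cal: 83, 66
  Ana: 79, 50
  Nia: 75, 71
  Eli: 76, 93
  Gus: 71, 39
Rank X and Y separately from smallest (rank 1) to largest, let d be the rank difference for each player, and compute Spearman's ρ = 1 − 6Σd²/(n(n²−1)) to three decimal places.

Ranks of variable 1: 1, 6, 5, 3, 4, 2
Ranks of variable 2: 5, 3, 2, 4, 6, 1
d = r₁ − r₂: -4, 3, 3, -1, -2, 1
d²: 16, 9, 9, 1, 4, 1; Σd² = 40
ρ = 1 − 6·40/(6·35) = 1 − 240/210 = -0.143

-0.143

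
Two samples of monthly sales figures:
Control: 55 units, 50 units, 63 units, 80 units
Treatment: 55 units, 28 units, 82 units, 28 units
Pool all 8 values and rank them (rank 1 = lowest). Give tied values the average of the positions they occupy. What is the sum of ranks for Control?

20.5

Sorted (ascending): 28, 28, 50, 55, 55, 63, 80, 82
The 2 values of 28 occupy positions 1–2 → average rank (1+2)/2 = 1.5.
The 2 values of 55 occupy positions 4–5 → average rank (4+5)/2 = 4.5.
Control values → pooled ranks: 55→4.5, 50→3, 63→6, 80→7
Rank sum = 4.5 + 3 + 6 + 7 = 20.5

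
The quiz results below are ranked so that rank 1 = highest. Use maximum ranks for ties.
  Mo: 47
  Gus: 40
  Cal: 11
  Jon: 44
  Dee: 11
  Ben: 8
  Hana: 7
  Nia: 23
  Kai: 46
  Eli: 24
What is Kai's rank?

Sorted (descending): 47, 46, 44, 40, 24, 23, 11, 11, 8, 7
The 2 values of 11 occupy positions 7–8 → each gets rank 8.
Kai has value 46 → rank 2.

2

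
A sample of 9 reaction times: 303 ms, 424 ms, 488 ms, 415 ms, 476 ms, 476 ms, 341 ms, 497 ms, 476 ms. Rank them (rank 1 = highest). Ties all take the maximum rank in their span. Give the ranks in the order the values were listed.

9, 6, 2, 7, 5, 5, 8, 1, 5

Sorted (descending): 497, 488, 476, 476, 476, 424, 415, 341, 303
The 3 values of 476 occupy positions 3–5 → each gets rank 5.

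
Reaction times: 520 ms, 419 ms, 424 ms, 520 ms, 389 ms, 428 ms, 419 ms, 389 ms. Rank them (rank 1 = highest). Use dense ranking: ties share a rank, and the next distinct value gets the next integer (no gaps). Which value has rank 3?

Sorted (descending): 520, 520, 428, 424, 419, 419, 389, 389
The 2 values of 520 share dense rank 1.
The 2 values of 419 share dense rank 4.
The 2 values of 389 share dense rank 5.
Remaining distinct values take the next consecutive integers.
Rank 3 → value 424.

424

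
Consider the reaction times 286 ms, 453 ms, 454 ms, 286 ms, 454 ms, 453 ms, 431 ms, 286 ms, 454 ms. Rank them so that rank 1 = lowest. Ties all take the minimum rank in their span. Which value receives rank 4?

431

Sorted (ascending): 286, 286, 286, 431, 453, 453, 454, 454, 454
The 3 values of 286 occupy positions 1–3 → each gets rank 1.
The 2 values of 453 occupy positions 5–6 → each gets rank 5.
The 3 values of 454 occupy positions 7–9 → each gets rank 7.
Rank 4 → value 431.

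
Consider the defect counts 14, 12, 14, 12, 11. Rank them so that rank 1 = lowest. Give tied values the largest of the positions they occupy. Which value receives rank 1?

Sorted (ascending): 11, 12, 12, 14, 14
The 2 values of 12 occupy positions 2–3 → each gets rank 3.
The 2 values of 14 occupy positions 4–5 → each gets rank 5.
Rank 1 → value 11.

11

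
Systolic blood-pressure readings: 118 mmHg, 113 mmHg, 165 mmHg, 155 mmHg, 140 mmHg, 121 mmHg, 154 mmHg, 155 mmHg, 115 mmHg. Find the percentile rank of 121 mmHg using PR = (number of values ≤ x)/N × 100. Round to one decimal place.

N = 9.
Strictly below 121: 3. Equal to 121: 1.
PR = 4/9 × 100 = 44.4

44.4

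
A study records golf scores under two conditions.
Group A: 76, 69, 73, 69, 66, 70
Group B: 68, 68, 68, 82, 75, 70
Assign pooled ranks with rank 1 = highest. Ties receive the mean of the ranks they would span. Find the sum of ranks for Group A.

Sorted (descending): 82, 76, 75, 73, 70, 70, 69, 69, 68, 68, 68, 66
The 2 values of 70 occupy positions 5–6 → average rank (5+6)/2 = 5.5.
The 2 values of 69 occupy positions 7–8 → average rank (7+8)/2 = 7.5.
The 3 values of 68 occupy positions 9–11 → average rank 10.
Group A values → pooled ranks: 76→2, 69→7.5, 73→4, 69→7.5, 66→12, 70→5.5
Rank sum = 2 + 7.5 + 4 + 7.5 + 12 + 5.5 = 38.5

38.5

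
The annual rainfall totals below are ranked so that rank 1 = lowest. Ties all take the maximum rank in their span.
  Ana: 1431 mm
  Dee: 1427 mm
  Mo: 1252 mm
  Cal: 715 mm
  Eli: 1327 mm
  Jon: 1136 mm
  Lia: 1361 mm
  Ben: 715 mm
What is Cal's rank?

2

Sorted (ascending): 715, 715, 1136, 1252, 1327, 1361, 1427, 1431
The 2 values of 715 occupy positions 1–2 → each gets rank 2.
Cal has value 715 mm → rank 2.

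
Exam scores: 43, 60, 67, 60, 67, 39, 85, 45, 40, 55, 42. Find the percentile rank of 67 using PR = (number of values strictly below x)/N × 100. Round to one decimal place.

N = 11.
Strictly below 67: 8. Equal to 67: 2.
PR = 8/11 × 100 = 72.7

72.7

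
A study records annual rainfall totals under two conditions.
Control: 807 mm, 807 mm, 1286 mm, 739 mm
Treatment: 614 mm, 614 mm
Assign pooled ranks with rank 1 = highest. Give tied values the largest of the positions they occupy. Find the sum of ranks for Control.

Sorted (descending): 1286, 807, 807, 739, 614, 614
The 2 values of 807 occupy positions 2–3 → each gets rank 3.
The 2 values of 614 occupy positions 5–6 → each gets rank 6.
Control values → pooled ranks: 807→3, 807→3, 1286→1, 739→4
Rank sum = 3 + 3 + 1 + 4 = 11

11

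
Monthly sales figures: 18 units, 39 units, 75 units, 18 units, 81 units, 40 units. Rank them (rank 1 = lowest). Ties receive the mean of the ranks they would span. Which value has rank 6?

81

Sorted (ascending): 18, 18, 39, 40, 75, 81
The 2 values of 18 occupy positions 1–2 → average rank (1+2)/2 = 1.5.
Rank 6 → value 81.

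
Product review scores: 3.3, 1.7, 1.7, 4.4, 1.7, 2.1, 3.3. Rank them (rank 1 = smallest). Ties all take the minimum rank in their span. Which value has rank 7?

4.4

Sorted (ascending): 1.7, 1.7, 1.7, 2.1, 3.3, 3.3, 4.4
The 3 values of 1.7 occupy positions 1–3 → each gets rank 1.
The 2 values of 3.3 occupy positions 5–6 → each gets rank 5.
Rank 7 → value 4.4.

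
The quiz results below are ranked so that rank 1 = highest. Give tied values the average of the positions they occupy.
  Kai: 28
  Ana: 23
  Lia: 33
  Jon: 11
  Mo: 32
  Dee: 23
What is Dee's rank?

Sorted (descending): 33, 32, 28, 23, 23, 11
The 2 values of 23 occupy positions 4–5 → average rank (4+5)/2 = 4.5.
Dee has value 23 → rank 4.5.

4.5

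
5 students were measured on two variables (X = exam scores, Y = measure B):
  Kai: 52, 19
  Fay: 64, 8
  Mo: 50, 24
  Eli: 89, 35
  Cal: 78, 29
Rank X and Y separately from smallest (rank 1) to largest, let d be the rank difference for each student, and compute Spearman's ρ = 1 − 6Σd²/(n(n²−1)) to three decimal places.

Ranks of variable 1: 2, 3, 1, 5, 4
Ranks of variable 2: 2, 1, 3, 5, 4
d = r₁ − r₂: 0, 2, -2, 0, 0
d²: 0, 4, 4, 0, 0; Σd² = 8
ρ = 1 − 6·8/(5·24) = 1 − 48/120 = 0.600

0.600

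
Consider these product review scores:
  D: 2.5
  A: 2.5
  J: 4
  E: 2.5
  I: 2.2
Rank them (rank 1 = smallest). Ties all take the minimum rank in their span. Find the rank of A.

2

Sorted (ascending): 2.2, 2.5, 2.5, 2.5, 4
The 3 values of 2.5 occupy positions 2–4 → each gets rank 2.
A has value 2.5 → rank 2.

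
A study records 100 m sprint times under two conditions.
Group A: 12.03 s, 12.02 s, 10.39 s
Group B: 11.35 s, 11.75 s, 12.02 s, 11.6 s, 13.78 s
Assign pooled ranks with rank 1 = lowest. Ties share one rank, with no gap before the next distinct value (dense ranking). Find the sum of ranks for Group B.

Sorted (ascending): 10.39, 11.35, 11.6, 11.75, 12.02, 12.02, 12.03, 13.78
The 2 values of 12.02 share dense rank 5.
Remaining distinct values take the next consecutive integers.
Group B values → pooled ranks: 11.35→2, 11.75→4, 12.02→5, 11.6→3, 13.78→7
Rank sum = 2 + 4 + 5 + 3 + 7 = 21

21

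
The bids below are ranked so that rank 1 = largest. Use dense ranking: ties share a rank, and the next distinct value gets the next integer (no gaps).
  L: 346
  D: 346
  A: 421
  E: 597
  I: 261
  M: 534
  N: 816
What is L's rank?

Sorted (descending): 816, 597, 534, 421, 346, 346, 261
The 2 values of 346 share dense rank 5.
Remaining distinct values take the next consecutive integers.
L has value 346 → rank 5.

5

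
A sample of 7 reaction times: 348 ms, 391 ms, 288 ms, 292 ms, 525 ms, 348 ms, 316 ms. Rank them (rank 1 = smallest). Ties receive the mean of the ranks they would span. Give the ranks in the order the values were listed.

4.5, 6, 1, 2, 7, 4.5, 3

Sorted (ascending): 288, 292, 316, 348, 348, 391, 525
The 2 values of 348 occupy positions 4–5 → average rank (4+5)/2 = 4.5.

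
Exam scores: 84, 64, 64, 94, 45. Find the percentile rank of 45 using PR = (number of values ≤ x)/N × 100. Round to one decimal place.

20.0

N = 5.
Strictly below 45: 0. Equal to 45: 1.
PR = 1/5 × 100 = 20.0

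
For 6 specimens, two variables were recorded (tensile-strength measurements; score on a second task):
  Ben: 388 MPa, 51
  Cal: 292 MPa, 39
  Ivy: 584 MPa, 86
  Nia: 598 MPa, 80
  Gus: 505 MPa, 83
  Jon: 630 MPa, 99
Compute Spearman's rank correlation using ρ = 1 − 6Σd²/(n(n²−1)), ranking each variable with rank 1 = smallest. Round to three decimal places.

0.829

Ranks of variable 1: 2, 1, 4, 5, 3, 6
Ranks of variable 2: 2, 1, 5, 3, 4, 6
d = r₁ − r₂: 0, 0, -1, 2, -1, 0
d²: 0, 0, 1, 4, 1, 0; Σd² = 6
ρ = 1 − 6·6/(6·35) = 1 − 36/210 = 0.829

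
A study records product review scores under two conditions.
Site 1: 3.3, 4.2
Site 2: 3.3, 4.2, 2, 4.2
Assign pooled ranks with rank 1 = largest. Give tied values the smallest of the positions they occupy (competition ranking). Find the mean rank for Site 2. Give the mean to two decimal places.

3.00

Sorted (descending): 4.2, 4.2, 4.2, 3.3, 3.3, 2
The 3 values of 4.2 occupy positions 1–3 → each gets rank 1.
The 2 values of 3.3 occupy positions 4–5 → each gets rank 4.
Site 2 values → pooled ranks: 3.3→4, 4.2→1, 2→6, 4.2→1
Mean rank = (4 + 1 + 6 + 1) / 4 = 3.00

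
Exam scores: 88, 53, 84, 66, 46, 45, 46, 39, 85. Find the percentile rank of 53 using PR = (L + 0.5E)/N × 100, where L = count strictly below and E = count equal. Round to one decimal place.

50.0

N = 9.
Strictly below 53: 4. Equal to 53: 1.
PR = (4 + 0.5·1)/9 × 100 = 50.0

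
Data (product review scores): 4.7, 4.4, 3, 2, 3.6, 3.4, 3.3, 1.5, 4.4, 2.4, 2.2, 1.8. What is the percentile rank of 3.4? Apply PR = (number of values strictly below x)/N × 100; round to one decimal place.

N = 12.
Strictly below 3.4: 7. Equal to 3.4: 1.
PR = 7/12 × 100 = 58.3

58.3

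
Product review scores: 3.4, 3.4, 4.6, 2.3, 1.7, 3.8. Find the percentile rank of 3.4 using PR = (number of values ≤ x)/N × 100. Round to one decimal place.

66.7

N = 6.
Strictly below 3.4: 2. Equal to 3.4: 2.
PR = 4/6 × 100 = 66.7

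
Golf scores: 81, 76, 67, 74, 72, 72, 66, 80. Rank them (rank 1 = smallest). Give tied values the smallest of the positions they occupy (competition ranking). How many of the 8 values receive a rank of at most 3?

4

Sorted (ascending): 66, 67, 72, 72, 74, 76, 80, 81
The 2 values of 72 occupy positions 3–4 → each gets rank 3.
Ranks ≤ 3: {1, 2, 3, 3} → 4 values.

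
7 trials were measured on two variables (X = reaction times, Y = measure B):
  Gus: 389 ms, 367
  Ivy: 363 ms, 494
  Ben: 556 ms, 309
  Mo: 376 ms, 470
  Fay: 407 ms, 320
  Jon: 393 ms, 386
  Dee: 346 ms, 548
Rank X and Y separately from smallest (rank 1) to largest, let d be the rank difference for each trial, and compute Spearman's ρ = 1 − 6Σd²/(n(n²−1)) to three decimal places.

-0.964

Ranks of variable 1: 4, 2, 7, 3, 6, 5, 1
Ranks of variable 2: 3, 6, 1, 5, 2, 4, 7
d = r₁ − r₂: 1, -4, 6, -2, 4, 1, -6
d²: 1, 16, 36, 4, 16, 1, 36; Σd² = 110
ρ = 1 − 6·110/(7·48) = 1 − 660/336 = -0.964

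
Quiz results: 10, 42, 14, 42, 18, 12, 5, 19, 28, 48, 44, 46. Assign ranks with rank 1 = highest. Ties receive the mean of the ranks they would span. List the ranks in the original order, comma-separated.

Sorted (descending): 48, 46, 44, 42, 42, 28, 19, 18, 14, 12, 10, 5
The 2 values of 42 occupy positions 4–5 → average rank (4+5)/2 = 4.5.

11, 4.5, 9, 4.5, 8, 10, 12, 7, 6, 1, 3, 2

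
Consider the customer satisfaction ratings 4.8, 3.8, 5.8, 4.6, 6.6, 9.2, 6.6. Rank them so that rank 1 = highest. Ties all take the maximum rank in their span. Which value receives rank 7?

3.8

Sorted (descending): 9.2, 6.6, 6.6, 5.8, 4.8, 4.6, 3.8
The 2 values of 6.6 occupy positions 2–3 → each gets rank 3.
Rank 7 → value 3.8.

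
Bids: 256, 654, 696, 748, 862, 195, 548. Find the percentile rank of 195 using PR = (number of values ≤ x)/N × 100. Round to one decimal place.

N = 7.
Strictly below 195: 0. Equal to 195: 1.
PR = 1/7 × 100 = 14.3

14.3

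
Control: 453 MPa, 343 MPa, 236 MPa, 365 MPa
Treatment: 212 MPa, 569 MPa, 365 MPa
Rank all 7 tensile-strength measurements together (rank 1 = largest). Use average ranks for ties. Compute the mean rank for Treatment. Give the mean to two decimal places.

Sorted (descending): 569, 453, 365, 365, 343, 236, 212
The 2 values of 365 occupy positions 3–4 → average rank (3+4)/2 = 3.5.
Treatment values → pooled ranks: 212→7, 569→1, 365→3.5
Mean rank = (7 + 1 + 3.5) / 3 = 3.83

3.83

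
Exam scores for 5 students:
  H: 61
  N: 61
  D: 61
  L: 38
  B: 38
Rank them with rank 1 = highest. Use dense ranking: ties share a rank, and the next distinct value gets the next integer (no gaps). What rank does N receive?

Sorted (descending): 61, 61, 61, 38, 38
The 3 values of 61 share dense rank 1.
The 2 values of 38 share dense rank 2.
N has value 61 → rank 1.

1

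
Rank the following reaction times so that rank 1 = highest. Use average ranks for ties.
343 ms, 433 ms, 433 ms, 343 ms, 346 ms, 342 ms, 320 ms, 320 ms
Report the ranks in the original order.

Sorted (descending): 433, 433, 346, 343, 343, 342, 320, 320
The 2 values of 433 occupy positions 1–2 → average rank (1+2)/2 = 1.5.
The 2 values of 343 occupy positions 4–5 → average rank (4+5)/2 = 4.5.
The 2 values of 320 occupy positions 7–8 → average rank (7+8)/2 = 7.5.

4.5, 1.5, 1.5, 4.5, 3, 6, 7.5, 7.5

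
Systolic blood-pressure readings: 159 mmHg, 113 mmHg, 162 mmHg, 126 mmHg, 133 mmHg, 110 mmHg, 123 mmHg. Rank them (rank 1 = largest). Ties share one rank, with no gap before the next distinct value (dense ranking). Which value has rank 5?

Sorted (descending): 162, 159, 133, 126, 123, 113, 110
No ties — each value takes its position as its rank.
Rank 5 → value 123.

123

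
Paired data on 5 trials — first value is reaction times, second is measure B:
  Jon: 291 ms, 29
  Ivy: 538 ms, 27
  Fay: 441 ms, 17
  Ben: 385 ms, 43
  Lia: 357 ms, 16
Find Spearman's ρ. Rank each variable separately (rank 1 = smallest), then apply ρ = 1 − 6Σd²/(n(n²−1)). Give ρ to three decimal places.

-0.100

Ranks of variable 1: 1, 5, 4, 3, 2
Ranks of variable 2: 4, 3, 2, 5, 1
d = r₁ − r₂: -3, 2, 2, -2, 1
d²: 9, 4, 4, 4, 1; Σd² = 22
ρ = 1 − 6·22/(5·24) = 1 − 132/120 = -0.100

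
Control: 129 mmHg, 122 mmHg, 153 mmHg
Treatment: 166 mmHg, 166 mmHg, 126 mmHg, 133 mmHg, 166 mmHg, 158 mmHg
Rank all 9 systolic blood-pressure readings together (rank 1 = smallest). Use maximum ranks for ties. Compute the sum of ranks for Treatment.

39

Sorted (ascending): 122, 126, 129, 133, 153, 158, 166, 166, 166
The 3 values of 166 occupy positions 7–9 → each gets rank 9.
Treatment values → pooled ranks: 166→9, 166→9, 126→2, 133→4, 166→9, 158→6
Rank sum = 9 + 9 + 2 + 4 + 9 + 6 = 39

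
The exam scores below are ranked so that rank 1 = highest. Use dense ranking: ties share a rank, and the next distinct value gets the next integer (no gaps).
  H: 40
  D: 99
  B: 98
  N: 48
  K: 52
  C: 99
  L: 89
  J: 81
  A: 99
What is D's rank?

Sorted (descending): 99, 99, 99, 98, 89, 81, 52, 48, 40
The 3 values of 99 share dense rank 1.
Remaining distinct values take the next consecutive integers.
D has value 99 → rank 1.

1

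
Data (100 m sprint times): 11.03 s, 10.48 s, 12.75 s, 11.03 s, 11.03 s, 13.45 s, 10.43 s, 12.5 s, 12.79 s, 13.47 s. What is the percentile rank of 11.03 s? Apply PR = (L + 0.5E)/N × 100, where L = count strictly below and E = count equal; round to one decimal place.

35.0

N = 10.
Strictly below 11.03: 2. Equal to 11.03: 3.
PR = (2 + 0.5·3)/10 × 100 = 35.0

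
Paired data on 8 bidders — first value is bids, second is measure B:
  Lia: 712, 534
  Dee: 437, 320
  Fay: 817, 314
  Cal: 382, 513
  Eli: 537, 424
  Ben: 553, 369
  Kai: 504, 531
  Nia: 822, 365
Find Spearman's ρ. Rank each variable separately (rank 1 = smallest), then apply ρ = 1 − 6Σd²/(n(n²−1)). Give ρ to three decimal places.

Ranks of variable 1: 6, 2, 7, 1, 4, 5, 3, 8
Ranks of variable 2: 8, 2, 1, 6, 5, 4, 7, 3
d = r₁ − r₂: -2, 0, 6, -5, -1, 1, -4, 5
d²: 4, 0, 36, 25, 1, 1, 16, 25; Σd² = 108
ρ = 1 − 6·108/(8·63) = 1 − 648/504 = -0.286

-0.286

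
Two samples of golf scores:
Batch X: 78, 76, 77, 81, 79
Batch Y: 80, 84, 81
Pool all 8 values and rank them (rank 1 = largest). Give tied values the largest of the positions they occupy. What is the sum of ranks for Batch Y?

8

Sorted (descending): 84, 81, 81, 80, 79, 78, 77, 76
The 2 values of 81 occupy positions 2–3 → each gets rank 3.
Batch Y values → pooled ranks: 80→4, 84→1, 81→3
Rank sum = 4 + 1 + 3 = 8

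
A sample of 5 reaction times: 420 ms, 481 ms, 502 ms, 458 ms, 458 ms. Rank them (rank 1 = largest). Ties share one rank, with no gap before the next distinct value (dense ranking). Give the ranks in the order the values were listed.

4, 2, 1, 3, 3

Sorted (descending): 502, 481, 458, 458, 420
The 2 values of 458 share dense rank 3.
Remaining distinct values take the next consecutive integers.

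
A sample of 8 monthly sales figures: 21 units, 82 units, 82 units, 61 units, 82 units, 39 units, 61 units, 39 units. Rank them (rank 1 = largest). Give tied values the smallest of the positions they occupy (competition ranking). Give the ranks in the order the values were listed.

Sorted (descending): 82, 82, 82, 61, 61, 39, 39, 21
The 3 values of 82 occupy positions 1–3 → each gets rank 1.
The 2 values of 61 occupy positions 4–5 → each gets rank 4.
The 2 values of 39 occupy positions 6–7 → each gets rank 6.

8, 1, 1, 4, 1, 6, 4, 6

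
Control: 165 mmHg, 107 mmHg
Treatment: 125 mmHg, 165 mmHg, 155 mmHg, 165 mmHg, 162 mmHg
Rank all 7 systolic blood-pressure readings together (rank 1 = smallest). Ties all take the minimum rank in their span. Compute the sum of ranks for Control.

Sorted (ascending): 107, 125, 155, 162, 165, 165, 165
The 3 values of 165 occupy positions 5–7 → each gets rank 5.
Control values → pooled ranks: 165→5, 107→1
Rank sum = 5 + 1 = 6

6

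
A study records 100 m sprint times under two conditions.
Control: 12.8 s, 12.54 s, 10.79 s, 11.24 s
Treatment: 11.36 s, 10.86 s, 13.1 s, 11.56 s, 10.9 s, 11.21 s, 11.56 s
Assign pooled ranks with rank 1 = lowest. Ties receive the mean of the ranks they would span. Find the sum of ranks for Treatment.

41

Sorted (ascending): 10.79, 10.86, 10.9, 11.21, 11.24, 11.36, 11.56, 11.56, 12.54, 12.8, 13.1
The 2 values of 11.56 occupy positions 7–8 → average rank (7+8)/2 = 7.5.
Treatment values → pooled ranks: 11.36→6, 10.86→2, 13.1→11, 11.56→7.5, 10.9→3, 11.21→4, 11.56→7.5
Rank sum = 6 + 2 + 11 + 7.5 + 3 + 4 + 7.5 = 41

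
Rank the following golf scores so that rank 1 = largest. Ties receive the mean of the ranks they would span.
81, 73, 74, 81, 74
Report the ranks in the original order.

1.5, 5, 3.5, 1.5, 3.5

Sorted (descending): 81, 81, 74, 74, 73
The 2 values of 81 occupy positions 1–2 → average rank (1+2)/2 = 1.5.
The 2 values of 74 occupy positions 3–4 → average rank (3+4)/2 = 3.5.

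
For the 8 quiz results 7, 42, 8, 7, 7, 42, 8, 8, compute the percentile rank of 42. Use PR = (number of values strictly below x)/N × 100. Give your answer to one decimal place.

N = 8.
Strictly below 42: 6. Equal to 42: 2.
PR = 6/8 × 100 = 75.0

75.0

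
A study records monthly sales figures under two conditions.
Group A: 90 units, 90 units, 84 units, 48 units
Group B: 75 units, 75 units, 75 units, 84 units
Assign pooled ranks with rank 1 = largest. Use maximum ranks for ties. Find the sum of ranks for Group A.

16

Sorted (descending): 90, 90, 84, 84, 75, 75, 75, 48
The 2 values of 90 occupy positions 1–2 → each gets rank 2.
The 2 values of 84 occupy positions 3–4 → each gets rank 4.
The 3 values of 75 occupy positions 5–7 → each gets rank 7.
Group A values → pooled ranks: 90→2, 90→2, 84→4, 48→8
Rank sum = 2 + 2 + 4 + 8 = 16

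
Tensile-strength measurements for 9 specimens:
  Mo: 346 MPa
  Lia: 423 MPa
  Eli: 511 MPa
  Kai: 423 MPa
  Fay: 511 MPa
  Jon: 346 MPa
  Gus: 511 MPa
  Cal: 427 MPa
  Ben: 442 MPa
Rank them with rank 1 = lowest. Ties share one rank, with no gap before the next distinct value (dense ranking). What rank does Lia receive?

Sorted (ascending): 346, 346, 423, 423, 427, 442, 511, 511, 511
The 2 values of 346 share dense rank 1.
The 2 values of 423 share dense rank 2.
The 3 values of 511 share dense rank 5.
Remaining distinct values take the next consecutive integers.
Lia has value 423 MPa → rank 2.

2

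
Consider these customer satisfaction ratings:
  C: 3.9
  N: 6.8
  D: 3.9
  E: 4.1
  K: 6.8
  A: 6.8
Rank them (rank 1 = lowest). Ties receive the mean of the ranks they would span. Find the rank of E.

3

Sorted (ascending): 3.9, 3.9, 4.1, 6.8, 6.8, 6.8
The 2 values of 3.9 occupy positions 1–2 → average rank (1+2)/2 = 1.5.
The 3 values of 6.8 occupy positions 4–6 → average rank 5.
E has value 4.1 → rank 3.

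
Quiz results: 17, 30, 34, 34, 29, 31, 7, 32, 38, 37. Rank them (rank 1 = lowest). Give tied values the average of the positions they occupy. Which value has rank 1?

Sorted (ascending): 7, 17, 29, 30, 31, 32, 34, 34, 37, 38
The 2 values of 34 occupy positions 7–8 → average rank (7+8)/2 = 7.5.
Rank 1 → value 7.

7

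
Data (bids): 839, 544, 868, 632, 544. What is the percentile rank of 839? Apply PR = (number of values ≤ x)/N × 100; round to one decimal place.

80.0

N = 5.
Strictly below 839: 3. Equal to 839: 1.
PR = 4/5 × 100 = 80.0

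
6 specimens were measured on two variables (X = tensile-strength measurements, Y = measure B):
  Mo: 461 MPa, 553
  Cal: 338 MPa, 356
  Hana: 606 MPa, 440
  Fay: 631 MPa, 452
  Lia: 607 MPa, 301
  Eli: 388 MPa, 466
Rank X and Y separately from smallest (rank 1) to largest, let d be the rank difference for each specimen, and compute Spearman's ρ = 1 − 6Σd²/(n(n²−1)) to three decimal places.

-0.143

Ranks of variable 1: 3, 1, 4, 6, 5, 2
Ranks of variable 2: 6, 2, 3, 4, 1, 5
d = r₁ − r₂: -3, -1, 1, 2, 4, -3
d²: 9, 1, 1, 4, 16, 9; Σd² = 40
ρ = 1 − 6·40/(6·35) = 1 − 240/210 = -0.143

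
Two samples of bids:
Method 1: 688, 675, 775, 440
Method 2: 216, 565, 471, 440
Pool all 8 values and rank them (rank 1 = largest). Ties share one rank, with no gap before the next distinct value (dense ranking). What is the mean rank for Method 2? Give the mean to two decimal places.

Sorted (descending): 775, 688, 675, 565, 471, 440, 440, 216
The 2 values of 440 share dense rank 6.
Remaining distinct values take the next consecutive integers.
Method 2 values → pooled ranks: 216→7, 565→4, 471→5, 440→6
Mean rank = (7 + 4 + 5 + 6) / 4 = 5.50

5.50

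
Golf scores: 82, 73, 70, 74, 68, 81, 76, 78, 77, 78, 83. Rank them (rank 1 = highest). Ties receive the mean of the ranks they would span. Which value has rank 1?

Sorted (descending): 83, 82, 81, 78, 78, 77, 76, 74, 73, 70, 68
The 2 values of 78 occupy positions 4–5 → average rank (4+5)/2 = 4.5.
Rank 1 → value 83.

83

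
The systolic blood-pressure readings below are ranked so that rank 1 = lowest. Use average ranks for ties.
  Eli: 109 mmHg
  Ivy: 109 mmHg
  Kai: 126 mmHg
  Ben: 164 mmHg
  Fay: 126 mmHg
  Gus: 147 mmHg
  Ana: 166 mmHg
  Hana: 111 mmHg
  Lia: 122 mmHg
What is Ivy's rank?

1.5

Sorted (ascending): 109, 109, 111, 122, 126, 126, 147, 164, 166
The 2 values of 109 occupy positions 1–2 → average rank (1+2)/2 = 1.5.
The 2 values of 126 occupy positions 5–6 → average rank (5+6)/2 = 5.5.
Ivy has value 109 mmHg → rank 1.5.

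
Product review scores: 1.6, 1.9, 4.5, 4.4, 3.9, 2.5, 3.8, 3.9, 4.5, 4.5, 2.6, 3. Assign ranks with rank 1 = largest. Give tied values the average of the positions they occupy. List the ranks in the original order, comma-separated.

Sorted (descending): 4.5, 4.5, 4.5, 4.4, 3.9, 3.9, 3.8, 3, 2.6, 2.5, 1.9, 1.6
The 3 values of 4.5 occupy positions 1–3 → average rank 2.
The 2 values of 3.9 occupy positions 5–6 → average rank (5+6)/2 = 5.5.

12, 11, 2, 4, 5.5, 10, 7, 5.5, 2, 2, 9, 8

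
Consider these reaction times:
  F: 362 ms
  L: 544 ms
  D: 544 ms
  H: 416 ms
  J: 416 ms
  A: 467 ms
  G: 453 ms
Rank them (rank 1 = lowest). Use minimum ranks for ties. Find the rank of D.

Sorted (ascending): 362, 416, 416, 453, 467, 544, 544
The 2 values of 416 occupy positions 2–3 → each gets rank 2.
The 2 values of 544 occupy positions 6–7 → each gets rank 6.
D has value 544 ms → rank 6.

6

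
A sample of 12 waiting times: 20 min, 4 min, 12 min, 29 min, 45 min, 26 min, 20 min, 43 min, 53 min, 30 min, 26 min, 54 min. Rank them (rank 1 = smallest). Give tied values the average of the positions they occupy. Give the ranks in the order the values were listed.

Sorted (ascending): 4, 12, 20, 20, 26, 26, 29, 30, 43, 45, 53, 54
The 2 values of 20 occupy positions 3–4 → average rank (3+4)/2 = 3.5.
The 2 values of 26 occupy positions 5–6 → average rank (5+6)/2 = 5.5.

3.5, 1, 2, 7, 10, 5.5, 3.5, 9, 11, 8, 5.5, 12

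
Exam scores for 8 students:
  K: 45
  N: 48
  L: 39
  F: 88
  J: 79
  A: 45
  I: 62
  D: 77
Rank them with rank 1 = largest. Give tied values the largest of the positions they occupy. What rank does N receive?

5

Sorted (descending): 88, 79, 77, 62, 48, 45, 45, 39
The 2 values of 45 occupy positions 6–7 → each gets rank 7.
N has value 48 → rank 5.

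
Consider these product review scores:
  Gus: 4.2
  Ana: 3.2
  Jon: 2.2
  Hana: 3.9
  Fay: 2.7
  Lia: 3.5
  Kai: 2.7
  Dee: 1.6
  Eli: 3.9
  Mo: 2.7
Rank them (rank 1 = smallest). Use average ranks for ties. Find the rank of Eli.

Sorted (ascending): 1.6, 2.2, 2.7, 2.7, 2.7, 3.2, 3.5, 3.9, 3.9, 4.2
The 3 values of 2.7 occupy positions 3–5 → average rank 4.
The 2 values of 3.9 occupy positions 8–9 → average rank (8+9)/2 = 8.5.
Eli has value 3.9 → rank 8.5.

8.5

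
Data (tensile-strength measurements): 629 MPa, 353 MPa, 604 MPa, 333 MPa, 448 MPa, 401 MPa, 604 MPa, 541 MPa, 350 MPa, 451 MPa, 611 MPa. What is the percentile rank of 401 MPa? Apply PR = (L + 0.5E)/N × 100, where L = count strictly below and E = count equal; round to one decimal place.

31.8

N = 11.
Strictly below 401: 3. Equal to 401: 1.
PR = (3 + 0.5·1)/11 × 100 = 31.8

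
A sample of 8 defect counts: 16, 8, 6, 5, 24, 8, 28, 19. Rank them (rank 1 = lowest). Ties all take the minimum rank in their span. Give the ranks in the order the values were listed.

Sorted (ascending): 5, 6, 8, 8, 16, 19, 24, 28
The 2 values of 8 occupy positions 3–4 → each gets rank 3.

5, 3, 2, 1, 7, 3, 8, 6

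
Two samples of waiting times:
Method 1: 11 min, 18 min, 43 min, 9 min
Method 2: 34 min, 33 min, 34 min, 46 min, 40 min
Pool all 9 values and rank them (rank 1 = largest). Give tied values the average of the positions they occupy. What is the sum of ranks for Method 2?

Sorted (descending): 46, 43, 40, 34, 34, 33, 18, 11, 9
The 2 values of 34 occupy positions 4–5 → average rank (4+5)/2 = 4.5.
Method 2 values → pooled ranks: 34→4.5, 33→6, 34→4.5, 46→1, 40→3
Rank sum = 4.5 + 6 + 4.5 + 1 + 3 = 19

19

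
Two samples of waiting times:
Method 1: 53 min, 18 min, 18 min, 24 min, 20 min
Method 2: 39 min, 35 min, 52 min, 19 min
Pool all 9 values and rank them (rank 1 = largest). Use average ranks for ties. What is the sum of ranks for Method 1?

29

Sorted (descending): 53, 52, 39, 35, 24, 20, 19, 18, 18
The 2 values of 18 occupy positions 8–9 → average rank (8+9)/2 = 8.5.
Method 1 values → pooled ranks: 53→1, 18→8.5, 18→8.5, 24→5, 20→6
Rank sum = 1 + 8.5 + 8.5 + 5 + 6 = 29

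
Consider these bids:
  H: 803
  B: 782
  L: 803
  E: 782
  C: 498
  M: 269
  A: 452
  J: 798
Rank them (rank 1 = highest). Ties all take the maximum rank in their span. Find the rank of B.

Sorted (descending): 803, 803, 798, 782, 782, 498, 452, 269
The 2 values of 803 occupy positions 1–2 → each gets rank 2.
The 2 values of 782 occupy positions 4–5 → each gets rank 5.
B has value 782 → rank 5.

5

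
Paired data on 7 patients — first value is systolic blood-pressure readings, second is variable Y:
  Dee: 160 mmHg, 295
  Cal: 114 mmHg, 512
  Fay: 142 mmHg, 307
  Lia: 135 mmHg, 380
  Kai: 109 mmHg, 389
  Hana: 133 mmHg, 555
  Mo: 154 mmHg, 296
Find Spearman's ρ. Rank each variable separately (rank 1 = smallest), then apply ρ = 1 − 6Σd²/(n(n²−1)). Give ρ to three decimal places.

-0.857

Ranks of variable 1: 7, 2, 5, 4, 1, 3, 6
Ranks of variable 2: 1, 6, 3, 4, 5, 7, 2
d = r₁ − r₂: 6, -4, 2, 0, -4, -4, 4
d²: 36, 16, 4, 0, 16, 16, 16; Σd² = 104
ρ = 1 − 6·104/(7·48) = 1 − 624/336 = -0.857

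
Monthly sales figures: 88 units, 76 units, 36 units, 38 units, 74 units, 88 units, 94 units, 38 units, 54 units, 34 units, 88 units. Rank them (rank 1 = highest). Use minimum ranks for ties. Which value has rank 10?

36

Sorted (descending): 94, 88, 88, 88, 76, 74, 54, 38, 38, 36, 34
The 3 values of 88 occupy positions 2–4 → each gets rank 2.
The 2 values of 38 occupy positions 8–9 → each gets rank 8.
Rank 10 → value 36.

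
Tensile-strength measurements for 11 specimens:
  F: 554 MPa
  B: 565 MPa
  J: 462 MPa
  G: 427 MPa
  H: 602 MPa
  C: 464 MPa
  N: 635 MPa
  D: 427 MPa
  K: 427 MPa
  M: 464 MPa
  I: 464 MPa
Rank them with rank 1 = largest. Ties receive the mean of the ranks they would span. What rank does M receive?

6

Sorted (descending): 635, 602, 565, 554, 464, 464, 464, 462, 427, 427, 427
The 3 values of 464 occupy positions 5–7 → average rank 6.
The 3 values of 427 occupy positions 9–11 → average rank 10.
M has value 464 MPa → rank 6.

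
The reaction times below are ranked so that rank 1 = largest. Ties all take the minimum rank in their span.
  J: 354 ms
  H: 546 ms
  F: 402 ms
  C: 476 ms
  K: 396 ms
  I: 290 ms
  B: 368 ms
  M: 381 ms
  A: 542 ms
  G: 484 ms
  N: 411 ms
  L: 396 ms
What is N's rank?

5

Sorted (descending): 546, 542, 484, 476, 411, 402, 396, 396, 381, 368, 354, 290
The 2 values of 396 occupy positions 7–8 → each gets rank 7.
N has value 411 ms → rank 5.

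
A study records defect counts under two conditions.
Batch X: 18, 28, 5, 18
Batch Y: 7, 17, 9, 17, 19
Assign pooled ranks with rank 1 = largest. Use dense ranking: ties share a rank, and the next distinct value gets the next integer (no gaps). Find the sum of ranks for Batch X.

14

Sorted (descending): 28, 19, 18, 18, 17, 17, 9, 7, 5
The 2 values of 18 share dense rank 3.
The 2 values of 17 share dense rank 4.
Remaining distinct values take the next consecutive integers.
Batch X values → pooled ranks: 18→3, 28→1, 5→7, 18→3
Rank sum = 3 + 1 + 7 + 3 = 14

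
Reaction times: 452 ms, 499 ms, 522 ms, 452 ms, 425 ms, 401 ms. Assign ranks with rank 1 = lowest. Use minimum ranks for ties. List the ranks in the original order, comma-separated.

3, 5, 6, 3, 2, 1

Sorted (ascending): 401, 425, 452, 452, 499, 522
The 2 values of 452 occupy positions 3–4 → each gets rank 3.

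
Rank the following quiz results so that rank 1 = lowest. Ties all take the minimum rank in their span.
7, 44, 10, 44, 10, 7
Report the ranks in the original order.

1, 5, 3, 5, 3, 1

Sorted (ascending): 7, 7, 10, 10, 44, 44
The 2 values of 7 occupy positions 1–2 → each gets rank 1.
The 2 values of 10 occupy positions 3–4 → each gets rank 3.
The 2 values of 44 occupy positions 5–6 → each gets rank 5.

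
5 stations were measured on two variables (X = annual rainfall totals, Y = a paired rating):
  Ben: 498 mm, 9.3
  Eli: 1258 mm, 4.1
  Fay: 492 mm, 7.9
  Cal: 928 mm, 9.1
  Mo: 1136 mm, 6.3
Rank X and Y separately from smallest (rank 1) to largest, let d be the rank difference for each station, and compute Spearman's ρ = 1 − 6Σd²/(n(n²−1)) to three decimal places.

Ranks of variable 1: 2, 5, 1, 3, 4
Ranks of variable 2: 5, 1, 3, 4, 2
d = r₁ − r₂: -3, 4, -2, -1, 2
d²: 9, 16, 4, 1, 4; Σd² = 34
ρ = 1 − 6·34/(5·24) = 1 − 204/120 = -0.700

-0.700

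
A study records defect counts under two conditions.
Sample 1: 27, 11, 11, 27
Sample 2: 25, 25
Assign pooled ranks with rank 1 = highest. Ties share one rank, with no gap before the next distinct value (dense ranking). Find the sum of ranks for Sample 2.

Sorted (descending): 27, 27, 25, 25, 11, 11
The 2 values of 27 share dense rank 1.
The 2 values of 25 share dense rank 2.
The 2 values of 11 share dense rank 3.
Sample 2 values → pooled ranks: 25→2, 25→2
Rank sum = 2 + 2 = 4

4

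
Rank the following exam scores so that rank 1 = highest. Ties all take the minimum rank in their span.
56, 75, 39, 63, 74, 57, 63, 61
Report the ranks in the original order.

7, 1, 8, 3, 2, 6, 3, 5

Sorted (descending): 75, 74, 63, 63, 61, 57, 56, 39
The 2 values of 63 occupy positions 3–4 → each gets rank 3.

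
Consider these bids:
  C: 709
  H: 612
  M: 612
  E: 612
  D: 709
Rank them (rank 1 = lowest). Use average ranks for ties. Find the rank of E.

Sorted (ascending): 612, 612, 612, 709, 709
The 3 values of 612 occupy positions 1–3 → average rank 2.
The 2 values of 709 occupy positions 4–5 → average rank (4+5)/2 = 4.5.
E has value 612 → rank 2.

2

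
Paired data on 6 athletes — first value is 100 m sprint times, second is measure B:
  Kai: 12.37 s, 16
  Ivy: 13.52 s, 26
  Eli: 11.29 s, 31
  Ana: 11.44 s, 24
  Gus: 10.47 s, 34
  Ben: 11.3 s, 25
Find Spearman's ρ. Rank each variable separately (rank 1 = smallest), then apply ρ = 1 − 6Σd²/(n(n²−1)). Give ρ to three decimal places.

-0.657

Ranks of variable 1: 5, 6, 2, 4, 1, 3
Ranks of variable 2: 1, 4, 5, 2, 6, 3
d = r₁ − r₂: 4, 2, -3, 2, -5, 0
d²: 16, 4, 9, 4, 25, 0; Σd² = 58
ρ = 1 − 6·58/(6·35) = 1 − 348/210 = -0.657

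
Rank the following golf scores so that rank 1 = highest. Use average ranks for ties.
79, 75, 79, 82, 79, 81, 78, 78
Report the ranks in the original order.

Sorted (descending): 82, 81, 79, 79, 79, 78, 78, 75
The 3 values of 79 occupy positions 3–5 → average rank 4.
The 2 values of 78 occupy positions 6–7 → average rank (6+7)/2 = 6.5.

4, 8, 4, 1, 4, 2, 6.5, 6.5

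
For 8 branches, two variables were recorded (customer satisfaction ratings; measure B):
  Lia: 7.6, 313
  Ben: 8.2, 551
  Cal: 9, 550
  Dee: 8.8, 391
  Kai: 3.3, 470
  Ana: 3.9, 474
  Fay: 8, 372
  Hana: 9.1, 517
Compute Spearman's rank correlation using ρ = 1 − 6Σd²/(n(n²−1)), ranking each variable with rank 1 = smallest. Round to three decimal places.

Ranks of variable 1: 3, 5, 7, 6, 1, 2, 4, 8
Ranks of variable 2: 1, 8, 7, 3, 4, 5, 2, 6
d = r₁ − r₂: 2, -3, 0, 3, -3, -3, 2, 2
d²: 4, 9, 0, 9, 9, 9, 4, 4; Σd² = 48
ρ = 1 − 6·48/(8·63) = 1 − 288/504 = 0.429

0.429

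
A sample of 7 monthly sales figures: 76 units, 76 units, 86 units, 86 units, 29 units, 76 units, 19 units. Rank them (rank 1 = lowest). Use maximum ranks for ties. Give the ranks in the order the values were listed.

Sorted (ascending): 19, 29, 76, 76, 76, 86, 86
The 3 values of 76 occupy positions 3–5 → each gets rank 5.
The 2 values of 86 occupy positions 6–7 → each gets rank 7.

5, 5, 7, 7, 2, 5, 1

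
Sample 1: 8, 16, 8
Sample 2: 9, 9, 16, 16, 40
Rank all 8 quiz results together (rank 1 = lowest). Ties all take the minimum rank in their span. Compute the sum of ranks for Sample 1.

7

Sorted (ascending): 8, 8, 9, 9, 16, 16, 16, 40
The 2 values of 8 occupy positions 1–2 → each gets rank 1.
The 2 values of 9 occupy positions 3–4 → each gets rank 3.
The 3 values of 16 occupy positions 5–7 → each gets rank 5.
Sample 1 values → pooled ranks: 8→1, 16→5, 8→1
Rank sum = 1 + 5 + 1 = 7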